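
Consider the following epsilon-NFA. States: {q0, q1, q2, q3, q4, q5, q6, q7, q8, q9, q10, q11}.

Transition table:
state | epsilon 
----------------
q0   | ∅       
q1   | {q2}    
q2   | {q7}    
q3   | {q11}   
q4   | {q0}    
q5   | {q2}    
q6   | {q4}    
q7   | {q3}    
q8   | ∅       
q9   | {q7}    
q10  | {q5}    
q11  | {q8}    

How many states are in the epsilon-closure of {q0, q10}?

Start with {q0, q10}.
From q10 via epsilon: add q5.
From q5 via epsilon: add q2.
From q2 via epsilon: add q7.
From q7 via epsilon: add q3.
From q3 via epsilon: add q11.
From q11 via epsilon: add q8.
epsilon-closure = {q0, q2, q3, q5, q7, q8, q10, q11}, which has 8 states.

8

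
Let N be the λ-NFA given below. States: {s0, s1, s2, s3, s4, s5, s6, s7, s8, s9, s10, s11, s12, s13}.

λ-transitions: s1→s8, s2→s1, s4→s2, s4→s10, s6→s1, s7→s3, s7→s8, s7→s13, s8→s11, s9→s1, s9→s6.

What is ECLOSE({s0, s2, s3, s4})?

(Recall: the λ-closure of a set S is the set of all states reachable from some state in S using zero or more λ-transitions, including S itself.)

{s0, s1, s2, s3, s4, s8, s10, s11}

Start with {s0, s2, s3, s4}.
From s2 via λ: add s1.
From s4 via λ: add s10.
From s1 via λ: add s8.
From s8 via λ: add s11.
No new states can be added; the closed set is {s0, s1, s2, s3, s4, s8, s10, s11}.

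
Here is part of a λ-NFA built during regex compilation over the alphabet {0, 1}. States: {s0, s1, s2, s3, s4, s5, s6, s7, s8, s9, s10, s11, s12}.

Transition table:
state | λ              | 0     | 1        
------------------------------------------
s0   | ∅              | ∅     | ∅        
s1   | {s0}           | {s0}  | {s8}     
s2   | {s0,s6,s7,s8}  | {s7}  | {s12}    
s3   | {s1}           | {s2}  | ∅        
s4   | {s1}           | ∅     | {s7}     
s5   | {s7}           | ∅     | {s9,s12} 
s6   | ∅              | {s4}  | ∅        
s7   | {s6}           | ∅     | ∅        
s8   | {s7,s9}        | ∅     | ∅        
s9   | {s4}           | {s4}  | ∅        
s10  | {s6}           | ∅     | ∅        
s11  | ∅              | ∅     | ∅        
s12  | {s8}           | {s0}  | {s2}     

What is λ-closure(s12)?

Start with {s12}.
From s12 via λ: add s8.
From s8 via λ: add s7, s9.
From s7 via λ: add s6.
From s9 via λ: add s4.
From s4 via λ: add s1.
From s1 via λ: add s0.
No new states can be added; the closed set is {s0, s1, s4, s6, s7, s8, s9, s12}.

{s0, s1, s4, s6, s7, s8, s9, s12}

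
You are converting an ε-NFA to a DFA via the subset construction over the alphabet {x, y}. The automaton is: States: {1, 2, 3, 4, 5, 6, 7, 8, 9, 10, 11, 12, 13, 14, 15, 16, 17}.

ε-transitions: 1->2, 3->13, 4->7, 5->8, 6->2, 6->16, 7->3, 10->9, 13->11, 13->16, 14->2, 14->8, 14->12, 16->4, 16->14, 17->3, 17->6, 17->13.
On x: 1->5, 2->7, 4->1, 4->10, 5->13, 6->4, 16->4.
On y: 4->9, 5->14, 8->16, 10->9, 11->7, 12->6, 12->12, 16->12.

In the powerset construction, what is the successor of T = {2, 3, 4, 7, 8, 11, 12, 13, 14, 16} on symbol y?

4 on y → {9}.
8 on y → {16}.
11 on y → {7}.
12 on y → {6, 12}.
16 on y → {12}.
No y-transition from 2, 3, 7, 13, 14.
Union after reading y: {6, 7, 9, 12, 16}.
Now take the ε-closure:
From 6 via ε: add 2.
From 7 via ε: add 3.
From 16 via ε: add 4, 14.
From 3 via ε: add 13.
From 14 via ε: add 8.
From 13 via ε: add 11.
No new states can be added; the closed set is {2, 3, 4, 6, 7, 8, 9, 11, 12, 13, 14, 16}.

{2, 3, 4, 6, 7, 8, 9, 11, 12, 13, 14, 16}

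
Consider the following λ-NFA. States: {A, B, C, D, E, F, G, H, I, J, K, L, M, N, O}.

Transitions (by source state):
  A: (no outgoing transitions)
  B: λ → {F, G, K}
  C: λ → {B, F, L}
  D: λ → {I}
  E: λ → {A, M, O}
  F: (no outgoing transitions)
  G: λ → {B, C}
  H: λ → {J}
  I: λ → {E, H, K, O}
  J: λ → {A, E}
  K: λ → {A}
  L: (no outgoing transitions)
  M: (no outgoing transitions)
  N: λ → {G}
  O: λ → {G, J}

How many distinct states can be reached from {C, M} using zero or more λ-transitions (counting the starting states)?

Start with {C, M}.
From C via λ: add B, F, L.
From B via λ: add G, K.
From K via λ: add A.
λ-closure = {A, B, C, F, G, K, L, M}, which has 8 states.

8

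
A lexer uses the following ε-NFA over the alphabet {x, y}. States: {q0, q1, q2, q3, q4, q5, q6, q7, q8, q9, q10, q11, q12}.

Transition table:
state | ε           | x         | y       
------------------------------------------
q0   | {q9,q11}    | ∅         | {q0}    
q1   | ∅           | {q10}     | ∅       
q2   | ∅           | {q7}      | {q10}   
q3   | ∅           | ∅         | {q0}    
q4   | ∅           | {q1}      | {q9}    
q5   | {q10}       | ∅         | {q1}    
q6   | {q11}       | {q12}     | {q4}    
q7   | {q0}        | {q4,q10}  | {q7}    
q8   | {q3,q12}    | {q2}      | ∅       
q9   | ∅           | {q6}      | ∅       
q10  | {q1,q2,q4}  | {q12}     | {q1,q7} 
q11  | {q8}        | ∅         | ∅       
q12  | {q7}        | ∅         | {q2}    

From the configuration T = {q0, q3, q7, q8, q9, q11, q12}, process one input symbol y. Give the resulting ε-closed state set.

{q0, q2, q3, q7, q8, q9, q11, q12}

q0 on y → {q0}.
q3 on y → {q0}.
q7 on y → {q7}.
q12 on y → {q2}.
No y-transition from q8, q9, q11.
Union after reading y: {q0, q2, q7}.
Now take the ε-closure:
From q0 via ε: add q9, q11.
From q11 via ε: add q8.
From q8 via ε: add q3, q12.
No new states can be added; the closed set is {q0, q2, q3, q7, q8, q9, q11, q12}.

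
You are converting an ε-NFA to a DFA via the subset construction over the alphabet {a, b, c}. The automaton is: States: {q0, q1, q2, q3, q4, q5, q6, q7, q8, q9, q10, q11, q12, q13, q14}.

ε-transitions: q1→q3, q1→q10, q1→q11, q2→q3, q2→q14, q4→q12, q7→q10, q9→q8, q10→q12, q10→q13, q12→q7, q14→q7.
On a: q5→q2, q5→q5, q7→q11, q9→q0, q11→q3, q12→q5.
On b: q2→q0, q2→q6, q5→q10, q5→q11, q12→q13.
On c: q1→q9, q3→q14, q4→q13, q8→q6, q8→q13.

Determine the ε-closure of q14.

Start with {q14}.
From q14 via ε: add q7.
From q7 via ε: add q10.
From q10 via ε: add q12, q13.
No new states can be added; the closed set is {q7, q10, q12, q13, q14}.

{q7, q10, q12, q13, q14}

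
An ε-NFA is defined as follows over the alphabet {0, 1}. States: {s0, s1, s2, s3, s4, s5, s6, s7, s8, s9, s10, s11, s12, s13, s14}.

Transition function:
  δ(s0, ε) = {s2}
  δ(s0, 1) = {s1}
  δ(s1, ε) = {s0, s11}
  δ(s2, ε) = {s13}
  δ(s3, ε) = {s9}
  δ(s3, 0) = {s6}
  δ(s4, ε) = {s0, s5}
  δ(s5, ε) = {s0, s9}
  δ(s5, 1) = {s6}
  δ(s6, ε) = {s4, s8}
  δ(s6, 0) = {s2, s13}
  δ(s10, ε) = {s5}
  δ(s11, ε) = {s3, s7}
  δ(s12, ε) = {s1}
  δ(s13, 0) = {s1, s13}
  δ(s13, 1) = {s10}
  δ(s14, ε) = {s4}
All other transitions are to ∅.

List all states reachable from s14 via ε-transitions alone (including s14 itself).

Start with {s14}.
From s14 via ε: add s4.
From s4 via ε: add s0, s5.
From s0 via ε: add s2.
From s5 via ε: add s9.
From s2 via ε: add s13.
No new states can be added; the closed set is {s0, s2, s4, s5, s9, s13, s14}.

{s0, s2, s4, s5, s9, s13, s14}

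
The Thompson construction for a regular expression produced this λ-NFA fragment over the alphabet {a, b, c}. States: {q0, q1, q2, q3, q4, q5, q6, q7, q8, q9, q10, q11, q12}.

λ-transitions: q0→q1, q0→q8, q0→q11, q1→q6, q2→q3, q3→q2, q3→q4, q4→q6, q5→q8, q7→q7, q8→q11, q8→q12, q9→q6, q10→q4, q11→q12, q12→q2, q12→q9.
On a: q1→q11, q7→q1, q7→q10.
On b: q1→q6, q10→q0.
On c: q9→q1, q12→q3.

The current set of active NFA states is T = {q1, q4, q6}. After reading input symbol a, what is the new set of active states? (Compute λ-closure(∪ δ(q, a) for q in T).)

{q2, q3, q4, q6, q9, q11, q12}

q1 on a → {q11}.
No a-transition from q4, q6.
Union after reading a: {q11}.
Now take the λ-closure:
From q11 via λ: add q12.
From q12 via λ: add q2, q9.
From q2 via λ: add q3.
From q9 via λ: add q6.
From q3 via λ: add q4.
No new states can be added; the closed set is {q2, q3, q4, q6, q9, q11, q12}.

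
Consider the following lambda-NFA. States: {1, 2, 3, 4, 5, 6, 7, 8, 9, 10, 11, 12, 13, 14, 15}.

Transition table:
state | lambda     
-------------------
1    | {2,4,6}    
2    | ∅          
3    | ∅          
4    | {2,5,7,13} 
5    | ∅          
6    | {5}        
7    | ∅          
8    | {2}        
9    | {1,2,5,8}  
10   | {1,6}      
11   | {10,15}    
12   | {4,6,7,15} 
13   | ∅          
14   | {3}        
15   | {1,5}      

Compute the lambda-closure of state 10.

{1, 2, 4, 5, 6, 7, 10, 13}

Start with {10}.
From 10 via lambda: add 1, 6.
From 1 via lambda: add 2, 4.
From 6 via lambda: add 5.
From 4 via lambda: add 7, 13.
No new states can be added; the closed set is {1, 2, 4, 5, 6, 7, 10, 13}.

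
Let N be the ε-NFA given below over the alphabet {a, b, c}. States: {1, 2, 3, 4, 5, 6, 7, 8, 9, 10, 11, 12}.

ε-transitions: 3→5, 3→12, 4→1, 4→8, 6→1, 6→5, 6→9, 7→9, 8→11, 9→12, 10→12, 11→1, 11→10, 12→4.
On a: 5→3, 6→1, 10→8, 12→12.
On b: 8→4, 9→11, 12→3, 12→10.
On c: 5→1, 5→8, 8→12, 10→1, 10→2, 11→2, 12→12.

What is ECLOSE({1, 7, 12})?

{1, 4, 7, 8, 9, 10, 11, 12}

Start with {1, 7, 12}.
From 7 via ε: add 9.
From 12 via ε: add 4.
From 4 via ε: add 8.
From 8 via ε: add 11.
From 11 via ε: add 10.
No new states can be added; the closed set is {1, 4, 7, 8, 9, 10, 11, 12}.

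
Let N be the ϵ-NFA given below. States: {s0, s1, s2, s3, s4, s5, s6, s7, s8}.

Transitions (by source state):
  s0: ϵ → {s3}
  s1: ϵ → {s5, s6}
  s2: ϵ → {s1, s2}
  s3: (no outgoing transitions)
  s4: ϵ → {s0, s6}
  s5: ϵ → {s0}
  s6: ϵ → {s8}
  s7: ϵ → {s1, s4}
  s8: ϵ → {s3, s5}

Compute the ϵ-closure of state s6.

Start with {s6}.
From s6 via ϵ: add s8.
From s8 via ϵ: add s3, s5.
From s5 via ϵ: add s0.
No new states can be added; the closed set is {s0, s3, s5, s6, s8}.

{s0, s3, s5, s6, s8}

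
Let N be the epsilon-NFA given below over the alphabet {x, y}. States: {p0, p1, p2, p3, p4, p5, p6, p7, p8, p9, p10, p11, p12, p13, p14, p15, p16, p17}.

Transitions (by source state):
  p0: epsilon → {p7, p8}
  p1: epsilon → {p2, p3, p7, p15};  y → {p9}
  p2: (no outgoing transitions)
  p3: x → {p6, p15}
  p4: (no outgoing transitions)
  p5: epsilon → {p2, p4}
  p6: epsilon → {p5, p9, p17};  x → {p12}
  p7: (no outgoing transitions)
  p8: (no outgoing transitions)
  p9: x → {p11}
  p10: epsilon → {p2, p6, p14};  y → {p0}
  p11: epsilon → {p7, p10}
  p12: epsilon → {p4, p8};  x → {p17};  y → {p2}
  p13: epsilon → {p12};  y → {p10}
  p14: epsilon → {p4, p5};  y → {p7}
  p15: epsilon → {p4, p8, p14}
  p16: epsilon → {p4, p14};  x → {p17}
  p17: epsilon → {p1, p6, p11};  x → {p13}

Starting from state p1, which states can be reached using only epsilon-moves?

{p1, p2, p3, p4, p5, p7, p8, p14, p15}

Start with {p1}.
From p1 via epsilon: add p2, p3, p7, p15.
From p15 via epsilon: add p4, p8, p14.
From p14 via epsilon: add p5.
No new states can be added; the closed set is {p1, p2, p3, p4, p5, p7, p8, p14, p15}.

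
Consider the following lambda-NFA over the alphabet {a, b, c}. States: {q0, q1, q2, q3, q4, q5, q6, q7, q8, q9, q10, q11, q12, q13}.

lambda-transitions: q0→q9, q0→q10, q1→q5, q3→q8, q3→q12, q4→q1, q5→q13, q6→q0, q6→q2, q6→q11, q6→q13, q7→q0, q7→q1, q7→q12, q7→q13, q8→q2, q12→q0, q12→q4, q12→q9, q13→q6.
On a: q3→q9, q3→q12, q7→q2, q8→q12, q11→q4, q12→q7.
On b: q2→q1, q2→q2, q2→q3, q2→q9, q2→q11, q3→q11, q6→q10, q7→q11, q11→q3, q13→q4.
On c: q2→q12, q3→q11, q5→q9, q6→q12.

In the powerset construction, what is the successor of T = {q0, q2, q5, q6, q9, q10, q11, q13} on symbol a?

{q0, q1, q2, q4, q5, q6, q9, q10, q11, q13}

q11 on a → {q4}.
No a-transition from q0, q2, q5, q6, q9, q10, q13.
Union after reading a: {q4}.
Now take the lambda-closure:
From q4 via lambda: add q1.
From q1 via lambda: add q5.
From q5 via lambda: add q13.
From q13 via lambda: add q6.
From q6 via lambda: add q0, q2, q11.
From q0 via lambda: add q9, q10.
No new states can be added; the closed set is {q0, q1, q2, q4, q5, q6, q9, q10, q11, q13}.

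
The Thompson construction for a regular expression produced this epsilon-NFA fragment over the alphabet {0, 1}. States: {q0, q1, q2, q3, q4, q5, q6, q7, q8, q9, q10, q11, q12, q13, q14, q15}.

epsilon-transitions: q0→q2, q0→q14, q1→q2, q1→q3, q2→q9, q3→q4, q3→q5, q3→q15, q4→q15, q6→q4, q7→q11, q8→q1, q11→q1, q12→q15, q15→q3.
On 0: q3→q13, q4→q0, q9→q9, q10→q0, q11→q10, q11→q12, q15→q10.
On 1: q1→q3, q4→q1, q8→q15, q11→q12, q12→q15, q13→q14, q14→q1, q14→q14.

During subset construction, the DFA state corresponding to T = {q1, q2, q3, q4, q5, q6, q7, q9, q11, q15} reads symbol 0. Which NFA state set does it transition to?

{q0, q2, q3, q4, q5, q9, q10, q12, q13, q14, q15}

q3 on 0 → {q13}.
q4 on 0 → {q0}.
q9 on 0 → {q9}.
q11 on 0 → {q10, q12}.
q15 on 0 → {q10}.
No 0-transition from q1, q2, q5, q6, q7.
Union after reading 0: {q0, q9, q10, q12, q13}.
Now take the epsilon-closure:
From q0 via epsilon: add q2, q14.
From q12 via epsilon: add q15.
From q15 via epsilon: add q3.
From q3 via epsilon: add q4, q5.
No new states can be added; the closed set is {q0, q2, q3, q4, q5, q9, q10, q12, q13, q14, q15}.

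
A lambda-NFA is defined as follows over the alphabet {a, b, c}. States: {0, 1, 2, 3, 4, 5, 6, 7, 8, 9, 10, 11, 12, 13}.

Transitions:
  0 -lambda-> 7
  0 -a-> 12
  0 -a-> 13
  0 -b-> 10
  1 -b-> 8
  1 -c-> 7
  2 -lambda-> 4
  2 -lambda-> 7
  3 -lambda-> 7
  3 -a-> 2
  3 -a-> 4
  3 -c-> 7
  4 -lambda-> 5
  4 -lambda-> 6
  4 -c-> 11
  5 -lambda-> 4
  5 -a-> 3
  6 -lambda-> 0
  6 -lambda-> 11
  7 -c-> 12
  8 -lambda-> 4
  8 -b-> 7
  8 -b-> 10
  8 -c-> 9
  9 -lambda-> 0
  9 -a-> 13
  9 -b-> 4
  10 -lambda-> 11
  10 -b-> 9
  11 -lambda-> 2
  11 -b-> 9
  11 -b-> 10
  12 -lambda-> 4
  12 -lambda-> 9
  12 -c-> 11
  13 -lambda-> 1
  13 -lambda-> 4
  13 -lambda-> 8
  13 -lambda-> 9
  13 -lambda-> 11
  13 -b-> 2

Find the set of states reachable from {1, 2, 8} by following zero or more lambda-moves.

Start with {1, 2, 8}.
From 2 via lambda: add 4, 7.
From 4 via lambda: add 5, 6.
From 6 via lambda: add 0, 11.
No new states can be added; the closed set is {0, 1, 2, 4, 5, 6, 7, 8, 11}.

{0, 1, 2, 4, 5, 6, 7, 8, 11}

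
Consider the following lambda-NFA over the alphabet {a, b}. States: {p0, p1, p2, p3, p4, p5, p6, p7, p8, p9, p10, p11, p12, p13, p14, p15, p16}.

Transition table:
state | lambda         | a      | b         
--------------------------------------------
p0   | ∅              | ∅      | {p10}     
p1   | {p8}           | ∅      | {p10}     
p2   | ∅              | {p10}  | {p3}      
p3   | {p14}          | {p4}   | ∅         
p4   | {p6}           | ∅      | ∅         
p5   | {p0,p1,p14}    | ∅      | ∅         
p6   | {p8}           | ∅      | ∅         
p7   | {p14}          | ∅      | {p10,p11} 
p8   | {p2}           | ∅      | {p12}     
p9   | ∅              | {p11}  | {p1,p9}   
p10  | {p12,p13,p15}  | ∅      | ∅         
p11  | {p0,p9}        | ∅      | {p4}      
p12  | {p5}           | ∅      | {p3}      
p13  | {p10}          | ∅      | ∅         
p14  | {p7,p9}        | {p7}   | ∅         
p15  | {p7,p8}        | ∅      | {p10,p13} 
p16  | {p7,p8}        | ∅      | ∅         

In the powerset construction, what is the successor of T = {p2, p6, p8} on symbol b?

{p0, p1, p2, p3, p5, p7, p8, p9, p12, p14}

p2 on b → {p3}.
p8 on b → {p12}.
No b-transition from p6.
Union after reading b: {p3, p12}.
Now take the lambda-closure:
From p3 via lambda: add p14.
From p12 via lambda: add p5.
From p5 via lambda: add p0, p1.
From p14 via lambda: add p7, p9.
From p1 via lambda: add p8.
From p8 via lambda: add p2.
No new states can be added; the closed set is {p0, p1, p2, p3, p5, p7, p8, p9, p12, p14}.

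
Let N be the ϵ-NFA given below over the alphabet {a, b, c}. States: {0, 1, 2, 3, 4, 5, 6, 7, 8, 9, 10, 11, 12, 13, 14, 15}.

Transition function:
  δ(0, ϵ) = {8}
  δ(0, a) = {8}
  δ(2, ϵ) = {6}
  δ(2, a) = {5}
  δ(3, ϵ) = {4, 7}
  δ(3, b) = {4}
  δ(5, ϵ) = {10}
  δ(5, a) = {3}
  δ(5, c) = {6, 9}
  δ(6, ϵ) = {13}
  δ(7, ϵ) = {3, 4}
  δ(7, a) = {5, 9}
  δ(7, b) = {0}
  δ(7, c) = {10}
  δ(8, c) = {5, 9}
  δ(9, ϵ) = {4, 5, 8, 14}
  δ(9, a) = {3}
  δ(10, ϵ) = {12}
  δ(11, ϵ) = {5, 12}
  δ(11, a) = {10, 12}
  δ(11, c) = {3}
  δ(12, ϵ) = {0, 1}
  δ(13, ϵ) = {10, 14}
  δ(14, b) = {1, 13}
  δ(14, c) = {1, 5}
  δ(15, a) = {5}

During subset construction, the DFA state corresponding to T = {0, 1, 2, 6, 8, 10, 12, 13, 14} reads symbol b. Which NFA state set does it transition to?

14 on b → {1, 13}.
No b-transition from 0, 1, 2, 6, 8, 10, 12, 13.
Union after reading b: {1, 13}.
Now take the ϵ-closure:
From 13 via ϵ: add 10, 14.
From 10 via ϵ: add 12.
From 12 via ϵ: add 0.
From 0 via ϵ: add 8.
No new states can be added; the closed set is {0, 1, 8, 10, 12, 13, 14}.

{0, 1, 8, 10, 12, 13, 14}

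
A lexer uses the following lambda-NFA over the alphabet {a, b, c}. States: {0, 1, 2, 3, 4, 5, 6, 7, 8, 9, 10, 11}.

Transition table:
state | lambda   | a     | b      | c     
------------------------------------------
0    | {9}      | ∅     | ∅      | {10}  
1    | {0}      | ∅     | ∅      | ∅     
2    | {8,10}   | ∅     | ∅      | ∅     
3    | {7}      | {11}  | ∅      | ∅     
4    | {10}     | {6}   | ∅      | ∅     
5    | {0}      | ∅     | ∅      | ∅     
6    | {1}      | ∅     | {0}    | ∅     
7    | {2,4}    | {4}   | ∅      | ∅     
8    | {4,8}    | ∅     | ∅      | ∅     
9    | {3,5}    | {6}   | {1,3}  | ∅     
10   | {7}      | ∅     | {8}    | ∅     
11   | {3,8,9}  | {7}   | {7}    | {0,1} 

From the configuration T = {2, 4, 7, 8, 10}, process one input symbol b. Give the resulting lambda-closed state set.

10 on b → {8}.
No b-transition from 2, 4, 7, 8.
Union after reading b: {8}.
Now take the lambda-closure:
From 8 via lambda: add 4.
From 4 via lambda: add 10.
From 10 via lambda: add 7.
From 7 via lambda: add 2.
No new states can be added; the closed set is {2, 4, 7, 8, 10}.

{2, 4, 7, 8, 10}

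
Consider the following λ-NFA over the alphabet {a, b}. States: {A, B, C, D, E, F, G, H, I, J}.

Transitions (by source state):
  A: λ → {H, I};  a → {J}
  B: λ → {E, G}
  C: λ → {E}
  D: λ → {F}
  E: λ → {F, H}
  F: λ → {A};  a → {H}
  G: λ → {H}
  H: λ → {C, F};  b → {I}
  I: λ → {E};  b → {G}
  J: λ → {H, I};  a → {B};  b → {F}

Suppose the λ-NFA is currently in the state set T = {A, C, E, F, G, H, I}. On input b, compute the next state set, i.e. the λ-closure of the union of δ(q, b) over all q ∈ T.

{A, C, E, F, G, H, I}

H on b → {I}.
I on b → {G}.
No b-transition from A, C, E, F, G.
Union after reading b: {G, I}.
Now take the λ-closure:
From G via λ: add H.
From I via λ: add E.
From E via λ: add F.
From H via λ: add C.
From F via λ: add A.
No new states can be added; the closed set is {A, C, E, F, G, H, I}.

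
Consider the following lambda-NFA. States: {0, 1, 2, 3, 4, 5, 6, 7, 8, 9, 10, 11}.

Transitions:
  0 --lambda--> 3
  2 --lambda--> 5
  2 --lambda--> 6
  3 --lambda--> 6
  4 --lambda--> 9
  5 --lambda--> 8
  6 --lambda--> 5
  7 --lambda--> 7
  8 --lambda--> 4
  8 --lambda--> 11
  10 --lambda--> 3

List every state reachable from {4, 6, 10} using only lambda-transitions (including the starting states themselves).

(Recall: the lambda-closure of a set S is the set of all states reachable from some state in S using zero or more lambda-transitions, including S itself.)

{3, 4, 5, 6, 8, 9, 10, 11}

Start with {4, 6, 10}.
From 4 via lambda: add 9.
From 6 via lambda: add 5.
From 10 via lambda: add 3.
From 5 via lambda: add 8.
From 8 via lambda: add 11.
No new states can be added; the closed set is {3, 4, 5, 6, 8, 9, 10, 11}.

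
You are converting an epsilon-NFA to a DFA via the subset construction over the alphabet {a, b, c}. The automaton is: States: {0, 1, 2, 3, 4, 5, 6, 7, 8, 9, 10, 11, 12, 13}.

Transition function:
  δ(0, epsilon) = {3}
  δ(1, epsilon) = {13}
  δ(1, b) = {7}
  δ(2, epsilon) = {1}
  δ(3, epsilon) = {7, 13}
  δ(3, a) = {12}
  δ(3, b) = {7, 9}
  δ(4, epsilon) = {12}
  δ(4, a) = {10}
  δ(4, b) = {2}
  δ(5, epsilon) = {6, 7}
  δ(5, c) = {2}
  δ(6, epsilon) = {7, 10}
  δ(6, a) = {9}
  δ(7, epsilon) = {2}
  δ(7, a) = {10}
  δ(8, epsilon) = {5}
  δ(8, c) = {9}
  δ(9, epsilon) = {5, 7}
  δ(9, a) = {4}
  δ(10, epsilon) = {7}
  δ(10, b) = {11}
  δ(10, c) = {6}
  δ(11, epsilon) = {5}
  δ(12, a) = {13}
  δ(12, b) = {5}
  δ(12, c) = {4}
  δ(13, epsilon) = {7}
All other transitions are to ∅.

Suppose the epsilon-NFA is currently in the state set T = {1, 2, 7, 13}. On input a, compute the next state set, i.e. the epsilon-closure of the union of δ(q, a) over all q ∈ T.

7 on a → {10}.
No a-transition from 1, 2, 13.
Union after reading a: {10}.
Now take the epsilon-closure:
From 10 via epsilon: add 7.
From 7 via epsilon: add 2.
From 2 via epsilon: add 1.
From 1 via epsilon: add 13.
No new states can be added; the closed set is {1, 2, 7, 10, 13}.

{1, 2, 7, 10, 13}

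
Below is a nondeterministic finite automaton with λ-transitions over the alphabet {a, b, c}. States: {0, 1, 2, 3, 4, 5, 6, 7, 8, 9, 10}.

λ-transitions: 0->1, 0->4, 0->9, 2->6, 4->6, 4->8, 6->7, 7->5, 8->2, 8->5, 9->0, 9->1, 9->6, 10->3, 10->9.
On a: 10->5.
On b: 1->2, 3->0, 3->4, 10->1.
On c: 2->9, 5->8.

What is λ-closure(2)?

{2, 5, 6, 7}

Start with {2}.
From 2 via λ: add 6.
From 6 via λ: add 7.
From 7 via λ: add 5.
No new states can be added; the closed set is {2, 5, 6, 7}.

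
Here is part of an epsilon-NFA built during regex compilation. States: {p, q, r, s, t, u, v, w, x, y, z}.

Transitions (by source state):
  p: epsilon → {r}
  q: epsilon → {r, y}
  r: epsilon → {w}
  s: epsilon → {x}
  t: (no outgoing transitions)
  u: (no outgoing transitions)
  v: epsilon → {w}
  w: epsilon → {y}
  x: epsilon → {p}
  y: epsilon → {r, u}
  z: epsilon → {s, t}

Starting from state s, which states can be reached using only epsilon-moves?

Start with {s}.
From s via epsilon: add x.
From x via epsilon: add p.
From p via epsilon: add r.
From r via epsilon: add w.
From w via epsilon: add y.
From y via epsilon: add u.
No new states can be added; the closed set is {p, r, s, u, w, x, y}.

{p, r, s, u, w, x, y}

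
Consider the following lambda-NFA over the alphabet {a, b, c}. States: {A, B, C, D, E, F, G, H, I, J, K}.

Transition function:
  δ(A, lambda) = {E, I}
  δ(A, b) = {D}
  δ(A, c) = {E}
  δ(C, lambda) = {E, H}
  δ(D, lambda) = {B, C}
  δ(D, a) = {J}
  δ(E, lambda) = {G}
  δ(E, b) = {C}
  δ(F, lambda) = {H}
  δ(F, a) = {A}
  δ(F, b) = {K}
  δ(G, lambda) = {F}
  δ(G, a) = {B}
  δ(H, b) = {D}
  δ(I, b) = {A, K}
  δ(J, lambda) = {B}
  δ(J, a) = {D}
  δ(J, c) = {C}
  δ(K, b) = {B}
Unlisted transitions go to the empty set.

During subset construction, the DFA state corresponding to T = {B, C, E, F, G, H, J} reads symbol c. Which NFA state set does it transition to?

{C, E, F, G, H}

J on c → {C}.
No c-transition from B, C, E, F, G, H.
Union after reading c: {C}.
Now take the lambda-closure:
From C via lambda: add E, H.
From E via lambda: add G.
From G via lambda: add F.
No new states can be added; the closed set is {C, E, F, G, H}.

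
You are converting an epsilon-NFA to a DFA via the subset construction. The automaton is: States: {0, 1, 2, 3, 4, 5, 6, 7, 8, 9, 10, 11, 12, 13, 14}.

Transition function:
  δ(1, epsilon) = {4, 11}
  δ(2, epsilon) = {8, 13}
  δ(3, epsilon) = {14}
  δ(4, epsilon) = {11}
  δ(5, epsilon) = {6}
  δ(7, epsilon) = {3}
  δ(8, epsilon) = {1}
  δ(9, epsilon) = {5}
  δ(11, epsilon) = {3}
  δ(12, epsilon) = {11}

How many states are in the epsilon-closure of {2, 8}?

Start with {2, 8}.
From 2 via epsilon: add 13.
From 8 via epsilon: add 1.
From 1 via epsilon: add 4, 11.
From 11 via epsilon: add 3.
From 3 via epsilon: add 14.
epsilon-closure = {1, 2, 3, 4, 8, 11, 13, 14}, which has 8 states.

8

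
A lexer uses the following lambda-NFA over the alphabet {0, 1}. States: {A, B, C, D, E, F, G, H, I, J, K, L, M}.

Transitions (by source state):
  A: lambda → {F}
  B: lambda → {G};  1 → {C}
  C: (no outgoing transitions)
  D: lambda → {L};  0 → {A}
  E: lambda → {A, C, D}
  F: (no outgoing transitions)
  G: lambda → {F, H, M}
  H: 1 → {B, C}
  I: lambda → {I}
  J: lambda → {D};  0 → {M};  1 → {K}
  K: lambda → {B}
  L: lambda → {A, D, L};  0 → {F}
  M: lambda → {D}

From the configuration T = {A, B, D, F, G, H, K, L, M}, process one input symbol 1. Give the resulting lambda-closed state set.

B on 1 → {C}.
H on 1 → {B, C}.
No 1-transition from A, D, F, G, K, L, M.
Union after reading 1: {B, C}.
Now take the lambda-closure:
From B via lambda: add G.
From G via lambda: add F, H, M.
From M via lambda: add D.
From D via lambda: add L.
From L via lambda: add A.
No new states can be added; the closed set is {A, B, C, D, F, G, H, L, M}.

{A, B, C, D, F, G, H, L, M}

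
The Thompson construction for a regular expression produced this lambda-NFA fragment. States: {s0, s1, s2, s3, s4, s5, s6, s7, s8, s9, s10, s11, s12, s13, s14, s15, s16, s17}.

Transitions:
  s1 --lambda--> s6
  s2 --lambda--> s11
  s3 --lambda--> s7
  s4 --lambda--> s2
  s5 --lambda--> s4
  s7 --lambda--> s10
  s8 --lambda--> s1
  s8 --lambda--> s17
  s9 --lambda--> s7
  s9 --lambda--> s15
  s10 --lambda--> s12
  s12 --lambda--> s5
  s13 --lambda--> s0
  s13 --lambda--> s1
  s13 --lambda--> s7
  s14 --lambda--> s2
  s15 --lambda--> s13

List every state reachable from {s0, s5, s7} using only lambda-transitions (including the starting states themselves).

Start with {s0, s5, s7}.
From s5 via lambda: add s4.
From s7 via lambda: add s10.
From s4 via lambda: add s2.
From s10 via lambda: add s12.
From s2 via lambda: add s11.
No new states can be added; the closed set is {s0, s2, s4, s5, s7, s10, s11, s12}.

{s0, s2, s4, s5, s7, s10, s11, s12}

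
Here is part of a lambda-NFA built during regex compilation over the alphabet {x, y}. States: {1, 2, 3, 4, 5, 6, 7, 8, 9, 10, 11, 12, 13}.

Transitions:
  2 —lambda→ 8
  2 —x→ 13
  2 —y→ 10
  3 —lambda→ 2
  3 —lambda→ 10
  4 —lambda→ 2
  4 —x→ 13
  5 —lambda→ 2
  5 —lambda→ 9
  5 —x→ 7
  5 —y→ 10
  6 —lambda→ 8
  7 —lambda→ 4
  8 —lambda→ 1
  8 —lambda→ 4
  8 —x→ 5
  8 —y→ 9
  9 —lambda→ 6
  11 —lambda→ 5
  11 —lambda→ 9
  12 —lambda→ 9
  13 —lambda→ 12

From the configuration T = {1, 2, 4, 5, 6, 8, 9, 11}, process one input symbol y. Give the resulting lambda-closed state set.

{1, 2, 4, 6, 8, 9, 10}

2 on y → {10}.
5 on y → {10}.
8 on y → {9}.
No y-transition from 1, 4, 6, 9, 11.
Union after reading y: {9, 10}.
Now take the lambda-closure:
From 9 via lambda: add 6.
From 6 via lambda: add 8.
From 8 via lambda: add 1, 4.
From 4 via lambda: add 2.
No new states can be added; the closed set is {1, 2, 4, 6, 8, 9, 10}.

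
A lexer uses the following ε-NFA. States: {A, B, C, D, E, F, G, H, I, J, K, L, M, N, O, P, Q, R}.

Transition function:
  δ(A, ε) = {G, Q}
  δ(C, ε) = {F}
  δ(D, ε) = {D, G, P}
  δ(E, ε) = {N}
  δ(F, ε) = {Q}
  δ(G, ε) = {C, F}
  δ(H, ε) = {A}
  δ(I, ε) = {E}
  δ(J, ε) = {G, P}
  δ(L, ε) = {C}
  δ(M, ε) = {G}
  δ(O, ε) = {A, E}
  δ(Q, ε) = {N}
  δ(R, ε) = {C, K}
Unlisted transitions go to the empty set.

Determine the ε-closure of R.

Start with {R}.
From R via ε: add C, K.
From C via ε: add F.
From F via ε: add Q.
From Q via ε: add N.
No new states can be added; the closed set is {C, F, K, N, Q, R}.

{C, F, K, N, Q, R}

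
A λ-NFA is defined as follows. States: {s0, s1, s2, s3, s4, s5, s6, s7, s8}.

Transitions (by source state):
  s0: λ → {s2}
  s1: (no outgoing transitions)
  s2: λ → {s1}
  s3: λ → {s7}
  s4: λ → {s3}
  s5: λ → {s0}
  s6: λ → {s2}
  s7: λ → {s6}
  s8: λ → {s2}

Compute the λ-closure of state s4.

{s1, s2, s3, s4, s6, s7}

Start with {s4}.
From s4 via λ: add s3.
From s3 via λ: add s7.
From s7 via λ: add s6.
From s6 via λ: add s2.
From s2 via λ: add s1.
No new states can be added; the closed set is {s1, s2, s3, s4, s6, s7}.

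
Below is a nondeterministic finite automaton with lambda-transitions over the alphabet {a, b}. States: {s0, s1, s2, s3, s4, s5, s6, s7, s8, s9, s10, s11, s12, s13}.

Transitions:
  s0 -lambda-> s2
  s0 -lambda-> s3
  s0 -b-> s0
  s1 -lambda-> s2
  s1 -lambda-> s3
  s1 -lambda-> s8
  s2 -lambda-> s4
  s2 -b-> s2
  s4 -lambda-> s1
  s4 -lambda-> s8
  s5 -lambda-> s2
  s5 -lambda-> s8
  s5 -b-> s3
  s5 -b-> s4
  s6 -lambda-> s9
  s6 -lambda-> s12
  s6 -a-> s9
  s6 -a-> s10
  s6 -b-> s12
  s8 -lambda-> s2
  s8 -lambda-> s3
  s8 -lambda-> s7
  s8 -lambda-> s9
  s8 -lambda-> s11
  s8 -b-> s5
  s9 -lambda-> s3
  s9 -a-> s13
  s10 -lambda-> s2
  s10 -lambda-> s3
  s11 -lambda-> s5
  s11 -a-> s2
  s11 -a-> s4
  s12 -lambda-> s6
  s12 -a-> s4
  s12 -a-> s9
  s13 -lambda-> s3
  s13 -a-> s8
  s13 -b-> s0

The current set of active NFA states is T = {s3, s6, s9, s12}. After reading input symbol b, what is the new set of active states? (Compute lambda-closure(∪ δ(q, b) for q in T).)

s6 on b → {s12}.
No b-transition from s3, s9, s12.
Union after reading b: {s12}.
Now take the lambda-closure:
From s12 via lambda: add s6.
From s6 via lambda: add s9.
From s9 via lambda: add s3.
No new states can be added; the closed set is {s3, s6, s9, s12}.

{s3, s6, s9, s12}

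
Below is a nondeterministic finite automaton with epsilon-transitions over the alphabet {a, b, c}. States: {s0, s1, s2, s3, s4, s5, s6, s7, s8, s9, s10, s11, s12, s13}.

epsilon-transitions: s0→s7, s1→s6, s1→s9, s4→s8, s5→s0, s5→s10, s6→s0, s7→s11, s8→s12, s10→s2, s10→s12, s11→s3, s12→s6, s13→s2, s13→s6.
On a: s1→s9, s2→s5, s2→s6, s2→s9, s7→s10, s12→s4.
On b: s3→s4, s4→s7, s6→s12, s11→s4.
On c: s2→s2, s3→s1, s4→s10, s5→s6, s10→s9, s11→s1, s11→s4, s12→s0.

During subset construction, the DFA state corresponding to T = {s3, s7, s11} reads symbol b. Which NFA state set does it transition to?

{s0, s3, s4, s6, s7, s8, s11, s12}

s3 on b → {s4}.
s11 on b → {s4}.
No b-transition from s7.
Union after reading b: {s4}.
Now take the epsilon-closure:
From s4 via epsilon: add s8.
From s8 via epsilon: add s12.
From s12 via epsilon: add s6.
From s6 via epsilon: add s0.
From s0 via epsilon: add s7.
From s7 via epsilon: add s11.
From s11 via epsilon: add s3.
No new states can be added; the closed set is {s0, s3, s4, s6, s7, s8, s11, s12}.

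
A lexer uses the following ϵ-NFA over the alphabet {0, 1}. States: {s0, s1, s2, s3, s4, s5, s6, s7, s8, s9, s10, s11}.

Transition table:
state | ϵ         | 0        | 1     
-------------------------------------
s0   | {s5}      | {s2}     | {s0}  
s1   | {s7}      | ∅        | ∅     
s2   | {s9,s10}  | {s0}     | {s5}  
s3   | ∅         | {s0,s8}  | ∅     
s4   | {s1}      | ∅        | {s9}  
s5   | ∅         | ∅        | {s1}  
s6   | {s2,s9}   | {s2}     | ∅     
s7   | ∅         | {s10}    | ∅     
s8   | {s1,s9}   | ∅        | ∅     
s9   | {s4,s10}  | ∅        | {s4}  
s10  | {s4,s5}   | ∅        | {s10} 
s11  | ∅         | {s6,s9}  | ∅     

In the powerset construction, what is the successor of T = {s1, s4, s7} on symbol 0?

{s1, s4, s5, s7, s10}

s7 on 0 → {s10}.
No 0-transition from s1, s4.
Union after reading 0: {s10}.
Now take the ϵ-closure:
From s10 via ϵ: add s4, s5.
From s4 via ϵ: add s1.
From s1 via ϵ: add s7.
No new states can be added; the closed set is {s1, s4, s5, s7, s10}.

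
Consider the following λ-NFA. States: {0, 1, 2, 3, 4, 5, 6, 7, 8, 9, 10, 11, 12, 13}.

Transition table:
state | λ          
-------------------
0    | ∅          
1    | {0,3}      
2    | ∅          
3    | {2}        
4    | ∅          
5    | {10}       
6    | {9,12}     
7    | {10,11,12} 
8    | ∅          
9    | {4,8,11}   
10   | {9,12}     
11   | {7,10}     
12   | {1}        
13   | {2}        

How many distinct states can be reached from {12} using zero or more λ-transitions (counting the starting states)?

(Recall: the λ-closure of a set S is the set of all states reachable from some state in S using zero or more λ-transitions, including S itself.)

5

Start with {12}.
From 12 via λ: add 1.
From 1 via λ: add 0, 3.
From 3 via λ: add 2.
λ-closure = {0, 1, 2, 3, 12}, which has 5 states.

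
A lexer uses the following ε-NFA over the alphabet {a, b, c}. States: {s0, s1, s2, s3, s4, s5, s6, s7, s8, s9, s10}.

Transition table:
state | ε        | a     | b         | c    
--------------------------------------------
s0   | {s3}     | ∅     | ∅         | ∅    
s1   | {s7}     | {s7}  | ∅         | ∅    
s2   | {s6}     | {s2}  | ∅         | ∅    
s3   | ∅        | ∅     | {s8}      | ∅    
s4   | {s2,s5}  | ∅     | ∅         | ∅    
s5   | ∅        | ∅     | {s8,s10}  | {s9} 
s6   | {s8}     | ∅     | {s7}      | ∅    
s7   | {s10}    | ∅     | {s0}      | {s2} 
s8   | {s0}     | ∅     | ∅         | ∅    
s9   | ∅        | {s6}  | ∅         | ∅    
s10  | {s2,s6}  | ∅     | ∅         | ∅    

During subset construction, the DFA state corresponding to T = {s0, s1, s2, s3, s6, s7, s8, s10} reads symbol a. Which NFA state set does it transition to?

{s0, s2, s3, s6, s7, s8, s10}

s1 on a → {s7}.
s2 on a → {s2}.
No a-transition from s0, s3, s6, s7, s8, s10.
Union after reading a: {s2, s7}.
Now take the ε-closure:
From s2 via ε: add s6.
From s7 via ε: add s10.
From s6 via ε: add s8.
From s8 via ε: add s0.
From s0 via ε: add s3.
No new states can be added; the closed set is {s0, s2, s3, s6, s7, s8, s10}.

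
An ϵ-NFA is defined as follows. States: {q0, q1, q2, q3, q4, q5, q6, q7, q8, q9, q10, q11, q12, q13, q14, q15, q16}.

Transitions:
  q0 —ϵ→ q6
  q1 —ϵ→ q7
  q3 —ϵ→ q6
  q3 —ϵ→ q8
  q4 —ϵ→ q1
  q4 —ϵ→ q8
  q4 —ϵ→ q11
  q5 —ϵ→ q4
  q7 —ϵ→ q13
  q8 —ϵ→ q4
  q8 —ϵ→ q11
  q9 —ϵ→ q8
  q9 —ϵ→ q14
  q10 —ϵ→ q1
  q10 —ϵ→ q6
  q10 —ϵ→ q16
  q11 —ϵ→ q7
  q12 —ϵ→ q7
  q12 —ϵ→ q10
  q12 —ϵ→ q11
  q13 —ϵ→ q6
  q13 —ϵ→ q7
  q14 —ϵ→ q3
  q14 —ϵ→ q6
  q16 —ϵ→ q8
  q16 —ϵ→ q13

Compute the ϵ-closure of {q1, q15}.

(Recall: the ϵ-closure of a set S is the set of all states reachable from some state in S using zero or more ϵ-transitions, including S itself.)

Start with {q1, q15}.
From q1 via ϵ: add q7.
From q7 via ϵ: add q13.
From q13 via ϵ: add q6.
No new states can be added; the closed set is {q1, q6, q7, q13, q15}.

{q1, q6, q7, q13, q15}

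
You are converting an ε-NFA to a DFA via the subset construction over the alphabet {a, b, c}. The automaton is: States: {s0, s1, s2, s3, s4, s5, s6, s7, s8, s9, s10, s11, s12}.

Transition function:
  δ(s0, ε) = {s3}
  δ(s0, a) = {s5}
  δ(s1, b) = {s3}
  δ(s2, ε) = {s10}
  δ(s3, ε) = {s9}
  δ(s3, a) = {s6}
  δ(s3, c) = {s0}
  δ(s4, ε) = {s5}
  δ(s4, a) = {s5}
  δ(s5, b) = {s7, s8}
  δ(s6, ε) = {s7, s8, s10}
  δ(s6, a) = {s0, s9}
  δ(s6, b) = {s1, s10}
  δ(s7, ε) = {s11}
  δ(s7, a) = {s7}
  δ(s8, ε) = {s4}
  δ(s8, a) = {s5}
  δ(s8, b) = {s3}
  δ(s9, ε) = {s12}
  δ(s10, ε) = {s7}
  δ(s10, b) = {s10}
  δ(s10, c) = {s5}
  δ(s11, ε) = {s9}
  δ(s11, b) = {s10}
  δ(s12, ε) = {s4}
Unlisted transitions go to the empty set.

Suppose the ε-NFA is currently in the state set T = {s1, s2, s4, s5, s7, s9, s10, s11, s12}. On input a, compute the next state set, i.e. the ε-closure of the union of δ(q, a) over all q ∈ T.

{s4, s5, s7, s9, s11, s12}

s4 on a → {s5}.
s7 on a → {s7}.
No a-transition from s1, s2, s5, s9, s10, s11, s12.
Union after reading a: {s5, s7}.
Now take the ε-closure:
From s7 via ε: add s11.
From s11 via ε: add s9.
From s9 via ε: add s12.
From s12 via ε: add s4.
No new states can be added; the closed set is {s4, s5, s7, s9, s11, s12}.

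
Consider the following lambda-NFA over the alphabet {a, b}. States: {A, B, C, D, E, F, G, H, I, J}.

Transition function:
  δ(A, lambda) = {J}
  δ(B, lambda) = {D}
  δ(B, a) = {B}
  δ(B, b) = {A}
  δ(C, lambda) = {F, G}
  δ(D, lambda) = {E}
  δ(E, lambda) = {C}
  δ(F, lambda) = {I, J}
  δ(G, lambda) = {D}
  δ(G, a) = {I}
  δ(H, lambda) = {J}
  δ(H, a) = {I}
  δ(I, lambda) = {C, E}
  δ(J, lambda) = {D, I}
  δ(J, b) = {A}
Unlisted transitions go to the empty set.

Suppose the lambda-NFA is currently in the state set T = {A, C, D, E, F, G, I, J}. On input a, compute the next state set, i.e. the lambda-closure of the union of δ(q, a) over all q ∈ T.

{C, D, E, F, G, I, J}

G on a → {I}.
No a-transition from A, C, D, E, F, I, J.
Union after reading a: {I}.
Now take the lambda-closure:
From I via lambda: add C, E.
From C via lambda: add F, G.
From F via lambda: add J.
From G via lambda: add D.
No new states can be added; the closed set is {C, D, E, F, G, I, J}.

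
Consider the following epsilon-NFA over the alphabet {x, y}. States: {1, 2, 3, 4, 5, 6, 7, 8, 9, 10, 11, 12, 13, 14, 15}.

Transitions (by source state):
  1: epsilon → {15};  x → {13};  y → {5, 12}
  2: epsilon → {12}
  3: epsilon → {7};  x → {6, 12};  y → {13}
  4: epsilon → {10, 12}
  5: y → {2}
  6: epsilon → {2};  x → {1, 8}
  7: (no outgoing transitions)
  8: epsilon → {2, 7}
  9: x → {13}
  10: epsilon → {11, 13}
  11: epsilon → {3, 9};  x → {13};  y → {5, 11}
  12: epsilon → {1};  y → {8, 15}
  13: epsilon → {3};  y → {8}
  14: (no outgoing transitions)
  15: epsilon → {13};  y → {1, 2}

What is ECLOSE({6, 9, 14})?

Start with {6, 9, 14}.
From 6 via epsilon: add 2.
From 2 via epsilon: add 12.
From 12 via epsilon: add 1.
From 1 via epsilon: add 15.
From 15 via epsilon: add 13.
From 13 via epsilon: add 3.
From 3 via epsilon: add 7.
No new states can be added; the closed set is {1, 2, 3, 6, 7, 9, 12, 13, 14, 15}.

{1, 2, 3, 6, 7, 9, 12, 13, 14, 15}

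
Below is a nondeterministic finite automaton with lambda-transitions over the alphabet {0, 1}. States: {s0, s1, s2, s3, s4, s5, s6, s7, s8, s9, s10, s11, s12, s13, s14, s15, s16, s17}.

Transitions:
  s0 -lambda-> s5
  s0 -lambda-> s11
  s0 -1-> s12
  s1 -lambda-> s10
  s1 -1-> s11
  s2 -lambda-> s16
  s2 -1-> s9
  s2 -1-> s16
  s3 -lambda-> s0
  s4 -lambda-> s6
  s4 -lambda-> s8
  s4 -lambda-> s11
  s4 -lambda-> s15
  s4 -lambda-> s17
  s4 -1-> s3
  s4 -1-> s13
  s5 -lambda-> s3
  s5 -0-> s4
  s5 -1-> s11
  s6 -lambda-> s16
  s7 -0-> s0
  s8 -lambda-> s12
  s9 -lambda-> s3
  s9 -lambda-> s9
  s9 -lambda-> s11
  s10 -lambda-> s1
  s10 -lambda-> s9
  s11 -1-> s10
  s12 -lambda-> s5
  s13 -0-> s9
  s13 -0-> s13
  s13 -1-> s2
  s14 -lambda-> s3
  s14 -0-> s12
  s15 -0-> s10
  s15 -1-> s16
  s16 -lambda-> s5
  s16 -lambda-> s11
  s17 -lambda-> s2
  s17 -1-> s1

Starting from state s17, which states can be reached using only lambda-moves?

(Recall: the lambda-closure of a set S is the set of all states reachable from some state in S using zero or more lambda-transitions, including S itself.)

{s0, s2, s3, s5, s11, s16, s17}

Start with {s17}.
From s17 via lambda: add s2.
From s2 via lambda: add s16.
From s16 via lambda: add s5, s11.
From s5 via lambda: add s3.
From s3 via lambda: add s0.
No new states can be added; the closed set is {s0, s2, s3, s5, s11, s16, s17}.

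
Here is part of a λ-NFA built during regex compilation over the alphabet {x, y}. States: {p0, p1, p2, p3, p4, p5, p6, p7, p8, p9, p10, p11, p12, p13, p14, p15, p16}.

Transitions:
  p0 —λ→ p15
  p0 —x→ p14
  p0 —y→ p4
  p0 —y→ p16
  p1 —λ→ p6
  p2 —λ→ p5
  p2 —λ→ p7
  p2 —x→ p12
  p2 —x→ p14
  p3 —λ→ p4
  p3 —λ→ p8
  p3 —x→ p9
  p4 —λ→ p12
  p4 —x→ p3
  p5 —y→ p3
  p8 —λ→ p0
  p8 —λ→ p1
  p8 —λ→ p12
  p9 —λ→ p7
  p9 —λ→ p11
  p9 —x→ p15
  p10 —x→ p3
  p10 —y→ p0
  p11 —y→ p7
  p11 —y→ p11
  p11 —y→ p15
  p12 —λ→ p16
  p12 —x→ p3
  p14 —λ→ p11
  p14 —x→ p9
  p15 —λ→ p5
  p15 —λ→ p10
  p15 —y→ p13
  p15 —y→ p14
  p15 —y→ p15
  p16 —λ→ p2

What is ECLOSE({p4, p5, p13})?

Start with {p4, p5, p13}.
From p4 via λ: add p12.
From p12 via λ: add p16.
From p16 via λ: add p2.
From p2 via λ: add p7.
No new states can be added; the closed set is {p2, p4, p5, p7, p12, p13, p16}.

{p2, p4, p5, p7, p12, p13, p16}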